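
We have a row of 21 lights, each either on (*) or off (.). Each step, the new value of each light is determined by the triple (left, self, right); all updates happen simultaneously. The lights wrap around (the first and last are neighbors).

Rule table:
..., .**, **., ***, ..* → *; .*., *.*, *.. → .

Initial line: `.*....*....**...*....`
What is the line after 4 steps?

*..***..*****.**..***
*.****.******.**.****
*.****.******.**.****  (fixed point — unchanged through step 4)

*.****.******.**.****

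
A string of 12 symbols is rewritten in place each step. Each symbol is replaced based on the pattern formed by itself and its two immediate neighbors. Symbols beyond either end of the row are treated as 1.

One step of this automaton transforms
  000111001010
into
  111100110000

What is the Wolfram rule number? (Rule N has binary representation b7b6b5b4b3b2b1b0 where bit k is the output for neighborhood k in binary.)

position 4: 111 → 0  (bit 7 = 0)
position 5: 110 → 0  (bit 6 = 0)
position 9: 101 → 0  (bit 5 = 0)
position 0: 100 → 1  (bit 4 = 1)
position 3: 011 → 1  (bit 3 = 1)
position 8: 010 → 0  (bit 2 = 0)
position 2: 001 → 1  (bit 1 = 1)
position 1: 000 → 1  (bit 0 = 1)
bits b7..b0 = 00011011 = 27

27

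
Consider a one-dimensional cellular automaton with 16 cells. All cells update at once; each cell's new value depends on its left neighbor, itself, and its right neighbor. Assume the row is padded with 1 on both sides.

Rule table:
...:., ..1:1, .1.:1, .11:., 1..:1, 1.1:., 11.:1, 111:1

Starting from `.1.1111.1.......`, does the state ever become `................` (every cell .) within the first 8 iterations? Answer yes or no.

.1..111.11.....1
.111.11..11...1.
..11..111.11.11.
11.111.11..1..1.
11..11..1111111.
1111.111.111111.
1111..11..11111.
111111.111.1111.
iteration 8 is 111111.111.1111., still not uniform .

no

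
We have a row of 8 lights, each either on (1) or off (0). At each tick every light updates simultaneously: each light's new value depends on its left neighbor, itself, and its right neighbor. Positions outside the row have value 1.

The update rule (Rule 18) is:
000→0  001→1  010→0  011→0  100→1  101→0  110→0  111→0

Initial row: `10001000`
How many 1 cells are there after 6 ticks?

6

01010101
00000000
10000001
01000010
00100100
11011011
count of 1: 6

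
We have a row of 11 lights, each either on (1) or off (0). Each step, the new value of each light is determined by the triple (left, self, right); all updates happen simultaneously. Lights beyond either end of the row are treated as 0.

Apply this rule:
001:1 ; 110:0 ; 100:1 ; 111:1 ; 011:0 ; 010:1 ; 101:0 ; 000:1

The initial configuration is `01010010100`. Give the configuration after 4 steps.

01101101110

11011110111
00001100010
11110011111
01101101110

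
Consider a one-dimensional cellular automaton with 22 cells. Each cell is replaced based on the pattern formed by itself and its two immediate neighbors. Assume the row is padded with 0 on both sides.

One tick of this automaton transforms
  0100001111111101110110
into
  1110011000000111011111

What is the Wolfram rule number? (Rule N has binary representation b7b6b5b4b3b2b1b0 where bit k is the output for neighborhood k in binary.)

position 7: 111 → 0  (bit 7 = 0)
position 13: 110 → 1  (bit 6 = 1)
position 14: 101 → 1  (bit 5 = 1)
position 2: 100 → 1  (bit 4 = 1)
position 6: 011 → 1  (bit 3 = 1)
position 1: 010 → 1  (bit 2 = 1)
position 0: 001 → 1  (bit 1 = 1)
position 3: 000 → 0  (bit 0 = 0)
bits b7..b0 = 01111110 = 126

126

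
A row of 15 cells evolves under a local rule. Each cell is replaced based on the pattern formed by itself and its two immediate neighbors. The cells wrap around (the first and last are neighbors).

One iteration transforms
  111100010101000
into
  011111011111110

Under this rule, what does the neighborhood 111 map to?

At position 1 the neighborhood is 111; the next row has 1 there.

1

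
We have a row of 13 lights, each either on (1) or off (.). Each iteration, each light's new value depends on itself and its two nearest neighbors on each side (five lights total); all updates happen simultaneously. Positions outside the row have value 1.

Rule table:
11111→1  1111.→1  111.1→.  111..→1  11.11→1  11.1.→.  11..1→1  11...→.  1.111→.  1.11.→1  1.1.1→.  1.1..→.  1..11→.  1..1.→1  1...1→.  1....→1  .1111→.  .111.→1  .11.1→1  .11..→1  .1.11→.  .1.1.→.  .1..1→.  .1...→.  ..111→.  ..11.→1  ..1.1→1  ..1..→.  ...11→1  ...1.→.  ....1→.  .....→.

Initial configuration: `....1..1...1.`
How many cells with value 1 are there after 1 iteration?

iteration 1: .1....1....1.
count of 1: 3

3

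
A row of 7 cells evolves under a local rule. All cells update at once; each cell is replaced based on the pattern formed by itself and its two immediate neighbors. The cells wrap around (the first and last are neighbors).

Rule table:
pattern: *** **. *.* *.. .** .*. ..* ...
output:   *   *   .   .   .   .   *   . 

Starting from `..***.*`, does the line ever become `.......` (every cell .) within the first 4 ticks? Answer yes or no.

tick 1: .*.**..
tick 2: *...*..
tick 3: ...*..*
tick 4: ..*..*.
tick 4 is ..*..*., still not uniform .

no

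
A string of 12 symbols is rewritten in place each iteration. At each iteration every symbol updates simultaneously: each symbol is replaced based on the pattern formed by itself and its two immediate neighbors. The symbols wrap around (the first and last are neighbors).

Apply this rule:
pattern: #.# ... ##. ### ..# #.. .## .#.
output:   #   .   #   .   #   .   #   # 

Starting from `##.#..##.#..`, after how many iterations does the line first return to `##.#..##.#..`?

9

iteration 1: ####.#####.#
iteration 2: ...###...###
iteration 3: ..##.#..##.#
iteration 4: .#####.#####
iteration 5: ##...###...#
iteration 6: .#..##.#..##
iteration 7: ##.#####.###
iteration 8: .###...###..
iteration 9: ##.#..##.#..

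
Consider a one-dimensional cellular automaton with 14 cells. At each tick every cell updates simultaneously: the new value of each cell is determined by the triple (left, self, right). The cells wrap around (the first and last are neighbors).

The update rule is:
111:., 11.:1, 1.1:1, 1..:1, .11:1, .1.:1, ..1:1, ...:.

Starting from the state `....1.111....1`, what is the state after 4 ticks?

1111..11...11.

tick 1: 1..1111.11..11
tick 2: 1111..1111111.
tick 3: 1..1111.....11
tick 4: 1111..11...11.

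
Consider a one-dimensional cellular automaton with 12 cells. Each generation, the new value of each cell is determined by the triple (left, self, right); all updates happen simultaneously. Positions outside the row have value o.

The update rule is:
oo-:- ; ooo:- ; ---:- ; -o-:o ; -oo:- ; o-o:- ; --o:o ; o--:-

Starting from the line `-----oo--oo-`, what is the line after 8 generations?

-oo--oo--oo-

generation 1: ----o---o---
generation 2: ---oo--oo--o
generation 3: --o---o---o-
generation 4: -oo--oo--oo-
generation 5: ----o---o---  (repeats generation 1; period 4)
generation 8: -oo--oo--oo-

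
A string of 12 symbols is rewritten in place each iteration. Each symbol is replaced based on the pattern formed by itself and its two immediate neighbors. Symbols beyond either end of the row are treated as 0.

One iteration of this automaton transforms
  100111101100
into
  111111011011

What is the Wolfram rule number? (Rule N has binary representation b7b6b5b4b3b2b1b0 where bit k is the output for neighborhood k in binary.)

191

position 4: 111 → 1  (bit 7 = 1)
position 6: 110 → 0  (bit 6 = 0)
position 7: 101 → 1  (bit 5 = 1)
position 1: 100 → 1  (bit 4 = 1)
position 3: 011 → 1  (bit 3 = 1)
position 0: 010 → 1  (bit 2 = 1)
position 2: 001 → 1  (bit 1 = 1)
position 11: 000 → 1  (bit 0 = 1)
bits b7..b0 = 10111111 = 191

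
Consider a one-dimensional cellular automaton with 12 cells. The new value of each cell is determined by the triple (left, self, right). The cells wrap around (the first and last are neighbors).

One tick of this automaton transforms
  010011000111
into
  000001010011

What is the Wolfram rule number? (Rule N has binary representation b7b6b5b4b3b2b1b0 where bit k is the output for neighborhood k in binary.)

position 10: 111 → 1  (bit 7 = 1)
position 5: 110 → 1  (bit 6 = 1)
position 0: 101 → 0  (bit 5 = 0)
position 2: 100 → 0  (bit 4 = 0)
position 4: 011 → 0  (bit 3 = 0)
position 1: 010 → 0  (bit 2 = 0)
position 3: 001 → 0  (bit 1 = 0)
position 7: 000 → 1  (bit 0 = 1)
bits b7..b0 = 11000001 = 193

193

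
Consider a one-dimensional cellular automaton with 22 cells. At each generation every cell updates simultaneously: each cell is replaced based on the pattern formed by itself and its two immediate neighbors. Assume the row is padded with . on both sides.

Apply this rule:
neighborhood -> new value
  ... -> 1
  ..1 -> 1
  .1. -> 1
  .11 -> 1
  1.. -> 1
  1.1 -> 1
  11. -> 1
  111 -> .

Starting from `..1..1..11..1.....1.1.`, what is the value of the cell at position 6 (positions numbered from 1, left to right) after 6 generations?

generation 1: 1111111111111111111111
generation 2: 1....................1
generation 3: 1111111111111111111111  (repeats generation 1; period 2)
generation 6: 1....................1
position 6 holds .

.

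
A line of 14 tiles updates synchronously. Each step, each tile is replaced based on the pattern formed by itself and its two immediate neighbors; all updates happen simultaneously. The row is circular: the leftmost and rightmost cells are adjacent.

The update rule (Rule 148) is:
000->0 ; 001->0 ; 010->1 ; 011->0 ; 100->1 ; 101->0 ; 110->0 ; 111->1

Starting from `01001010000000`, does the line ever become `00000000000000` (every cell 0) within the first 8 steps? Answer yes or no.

01101011000000
00001000100000
00001100110000
00000010001000
00000011001100
00000000100010
00000000110011
10000000001000
step 8 is 10000000001000, still not uniform 0

no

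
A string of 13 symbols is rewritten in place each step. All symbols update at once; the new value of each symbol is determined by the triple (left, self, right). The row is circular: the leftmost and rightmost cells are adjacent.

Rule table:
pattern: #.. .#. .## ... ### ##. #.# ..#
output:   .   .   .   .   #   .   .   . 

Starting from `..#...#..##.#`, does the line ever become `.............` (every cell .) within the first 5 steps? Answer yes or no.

yes

step 1: .............
all cells are . at step 1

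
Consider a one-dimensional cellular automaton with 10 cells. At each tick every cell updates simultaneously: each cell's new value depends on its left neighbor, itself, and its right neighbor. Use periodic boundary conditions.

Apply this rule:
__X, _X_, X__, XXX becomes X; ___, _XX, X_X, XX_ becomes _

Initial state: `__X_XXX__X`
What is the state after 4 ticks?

XXX__X_XXX
XX_XXX__XX
X___X_XX_X
_X_XX_____

_X_XX_____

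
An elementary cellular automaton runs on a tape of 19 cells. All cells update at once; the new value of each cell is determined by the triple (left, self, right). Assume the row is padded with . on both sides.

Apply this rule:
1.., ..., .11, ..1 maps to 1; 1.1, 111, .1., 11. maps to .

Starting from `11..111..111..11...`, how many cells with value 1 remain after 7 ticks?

13

1.111..111..111.111
..1..111..111...1..
11.111..111..111.11
1..1..111..111...1.
.11.111..111..111.1
11..1..111..111....
1.11.111..111..1111
count of 1: 13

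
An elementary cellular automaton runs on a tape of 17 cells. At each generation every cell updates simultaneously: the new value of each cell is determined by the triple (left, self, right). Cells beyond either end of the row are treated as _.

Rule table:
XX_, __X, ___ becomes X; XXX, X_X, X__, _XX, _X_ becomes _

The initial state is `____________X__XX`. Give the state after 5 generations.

XXXXXXXXXX____X__

generation 1: XXXXXXXXXXXX__X_X
generation 2: ___________X_X___
generation 3: XXXXXXXXXXX____XX
generation 4: __________X_XXX_X
generation 5: XXXXXXXXXX____X__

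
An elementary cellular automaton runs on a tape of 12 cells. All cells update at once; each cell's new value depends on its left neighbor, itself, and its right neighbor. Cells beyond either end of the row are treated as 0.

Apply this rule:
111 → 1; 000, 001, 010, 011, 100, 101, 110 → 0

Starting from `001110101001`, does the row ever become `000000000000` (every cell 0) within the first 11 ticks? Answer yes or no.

tick 1: 000100000000
tick 2: 000000000000
all cells are 0 at tick 2

yes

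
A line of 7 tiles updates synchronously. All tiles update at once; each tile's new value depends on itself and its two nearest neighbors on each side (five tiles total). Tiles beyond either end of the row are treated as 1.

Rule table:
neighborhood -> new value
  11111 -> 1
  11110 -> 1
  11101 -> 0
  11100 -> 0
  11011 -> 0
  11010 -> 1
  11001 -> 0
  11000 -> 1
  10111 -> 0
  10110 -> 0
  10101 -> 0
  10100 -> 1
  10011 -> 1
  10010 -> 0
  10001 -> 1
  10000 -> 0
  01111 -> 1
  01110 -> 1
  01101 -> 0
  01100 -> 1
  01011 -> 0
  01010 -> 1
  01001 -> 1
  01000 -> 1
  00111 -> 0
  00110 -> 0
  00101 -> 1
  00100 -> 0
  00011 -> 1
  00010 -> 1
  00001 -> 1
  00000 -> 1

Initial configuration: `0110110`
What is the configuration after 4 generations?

generation 1: 0000000
generation 2: 1011111
generation 3: 0001111
generation 4: 1110111

1110111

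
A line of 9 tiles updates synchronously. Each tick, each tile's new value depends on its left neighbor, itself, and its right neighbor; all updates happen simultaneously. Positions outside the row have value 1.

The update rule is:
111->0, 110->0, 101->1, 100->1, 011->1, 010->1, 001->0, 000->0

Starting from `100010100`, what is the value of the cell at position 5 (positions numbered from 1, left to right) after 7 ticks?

010011110
111010001
000111001
100100101
010110111
111101100
000011010
position 5 holds 1

1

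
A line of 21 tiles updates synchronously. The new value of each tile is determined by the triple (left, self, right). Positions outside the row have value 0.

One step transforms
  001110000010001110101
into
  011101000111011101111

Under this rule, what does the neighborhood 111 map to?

At position 3 the neighborhood is 111; the next row has 1 there.

1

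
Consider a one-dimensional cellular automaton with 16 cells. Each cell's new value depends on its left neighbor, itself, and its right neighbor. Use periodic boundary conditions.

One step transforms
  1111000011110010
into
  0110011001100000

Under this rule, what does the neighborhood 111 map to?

At position 1 the neighborhood is 111; the next row has 1 there.

1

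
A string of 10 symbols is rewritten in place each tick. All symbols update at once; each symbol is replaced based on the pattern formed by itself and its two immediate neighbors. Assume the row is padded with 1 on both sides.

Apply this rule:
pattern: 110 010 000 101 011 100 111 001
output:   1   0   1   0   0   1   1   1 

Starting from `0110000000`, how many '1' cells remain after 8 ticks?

9

tick 1: 0011111111
tick 2: 1101111111
tick 3: 1100111111
tick 4: 1111011111
tick 5: 1111001111
tick 6: 1111110111
tick 7: 1111110011
tick 8: 1111111101
count of 1: 9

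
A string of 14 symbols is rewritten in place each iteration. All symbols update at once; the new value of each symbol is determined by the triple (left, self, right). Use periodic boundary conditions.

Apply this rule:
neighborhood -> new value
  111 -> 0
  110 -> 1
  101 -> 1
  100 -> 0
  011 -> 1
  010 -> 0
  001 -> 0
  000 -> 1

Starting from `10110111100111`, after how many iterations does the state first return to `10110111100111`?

11111100100100
10000100000000
00110001111110
10110101000010
01111010011001
11001100011000
11001101011010
11001110111101
01001011100111
10000110100101
10110111000011
11111101011010
10000110111101
10110111100111

14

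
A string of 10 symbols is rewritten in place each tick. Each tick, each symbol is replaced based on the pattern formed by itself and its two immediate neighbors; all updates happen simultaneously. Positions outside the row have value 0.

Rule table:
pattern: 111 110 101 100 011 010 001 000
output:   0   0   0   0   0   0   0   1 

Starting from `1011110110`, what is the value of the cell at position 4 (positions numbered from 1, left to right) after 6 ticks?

0000000000
1111111111
0000000000  (repeats tick 1; period 2)
tick 6: 1111111111
position 4 holds 1

1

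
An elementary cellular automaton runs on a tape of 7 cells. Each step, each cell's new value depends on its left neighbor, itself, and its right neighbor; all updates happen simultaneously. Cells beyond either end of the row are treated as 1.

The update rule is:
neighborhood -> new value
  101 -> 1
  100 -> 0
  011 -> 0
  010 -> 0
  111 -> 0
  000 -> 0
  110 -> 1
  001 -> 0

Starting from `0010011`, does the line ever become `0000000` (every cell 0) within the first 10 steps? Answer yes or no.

yes

step 1: 0000000
all cells are 0 at step 1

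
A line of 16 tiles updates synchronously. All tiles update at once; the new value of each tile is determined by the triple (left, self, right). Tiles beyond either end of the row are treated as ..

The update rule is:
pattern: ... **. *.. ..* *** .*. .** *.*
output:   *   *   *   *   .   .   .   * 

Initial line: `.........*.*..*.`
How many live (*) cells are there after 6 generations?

*********.*.**.*
........**.*.**.
********.**.*.**
.......**.**.*.*
*******.**.**.*.
......**.**.**.*
count of *: 7

7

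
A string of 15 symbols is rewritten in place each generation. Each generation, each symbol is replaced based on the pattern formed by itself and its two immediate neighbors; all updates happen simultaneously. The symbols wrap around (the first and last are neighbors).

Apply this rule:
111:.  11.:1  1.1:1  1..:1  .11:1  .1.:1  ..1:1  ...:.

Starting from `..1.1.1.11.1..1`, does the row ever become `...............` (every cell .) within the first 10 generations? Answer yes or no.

111111111111111
...............
all cells are . at generation 2

yes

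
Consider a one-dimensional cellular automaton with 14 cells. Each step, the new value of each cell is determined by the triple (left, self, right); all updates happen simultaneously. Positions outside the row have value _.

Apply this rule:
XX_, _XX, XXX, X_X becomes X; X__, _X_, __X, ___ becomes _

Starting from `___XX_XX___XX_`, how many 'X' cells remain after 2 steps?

7

___XXXXX___XX_
___XXXXX___XX_
count of X: 7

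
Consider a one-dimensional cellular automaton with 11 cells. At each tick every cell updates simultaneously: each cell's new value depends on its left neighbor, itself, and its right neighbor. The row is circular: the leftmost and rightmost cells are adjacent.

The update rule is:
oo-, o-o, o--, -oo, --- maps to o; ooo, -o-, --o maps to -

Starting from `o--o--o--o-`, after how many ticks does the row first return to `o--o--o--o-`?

-o--o--o--o
o-o--o--o--
-o-o--o--o-
--o-o--o--o
o--o-o--o--
-o--o-o--o-
--o--o-o--o
o--o--o-o--
-o--o--o-o-
--o--o--o-o
o--o--o--o-

11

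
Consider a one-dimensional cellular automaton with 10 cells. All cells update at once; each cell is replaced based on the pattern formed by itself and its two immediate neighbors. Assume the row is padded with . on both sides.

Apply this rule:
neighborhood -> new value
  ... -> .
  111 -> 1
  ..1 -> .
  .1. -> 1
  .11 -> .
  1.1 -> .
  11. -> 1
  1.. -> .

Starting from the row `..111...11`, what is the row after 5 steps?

...11....1
....1....1
....1....1  (fixed point — unchanged through step 5)

....1....1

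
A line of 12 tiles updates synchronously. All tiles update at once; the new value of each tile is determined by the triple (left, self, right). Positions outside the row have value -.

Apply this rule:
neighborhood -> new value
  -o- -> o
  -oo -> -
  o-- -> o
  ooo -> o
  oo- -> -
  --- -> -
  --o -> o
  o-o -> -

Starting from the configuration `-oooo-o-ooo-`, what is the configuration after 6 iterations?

o-oo--o--o-o
o---oooooo-o
oo-o-oooo--o
---o--oo-ooo
--oooo----o-
-o-oo-o--ooo

-o-oo-o--ooo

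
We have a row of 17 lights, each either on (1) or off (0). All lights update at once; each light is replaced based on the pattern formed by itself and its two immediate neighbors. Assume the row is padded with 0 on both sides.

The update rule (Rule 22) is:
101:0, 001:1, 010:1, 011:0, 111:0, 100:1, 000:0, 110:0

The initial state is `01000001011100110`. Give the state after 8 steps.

11100011000011001
00010100100100111
00110111111111000
01000000000000100
11100000000001110
00010000000010001
00111000000111011
01000100001000000

01000100001000000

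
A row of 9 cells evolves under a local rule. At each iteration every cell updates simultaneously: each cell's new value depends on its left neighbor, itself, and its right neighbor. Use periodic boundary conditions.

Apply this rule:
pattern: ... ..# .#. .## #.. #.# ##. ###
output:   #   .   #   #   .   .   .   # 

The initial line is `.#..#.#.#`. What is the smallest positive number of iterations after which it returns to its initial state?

1

.#..#.#.#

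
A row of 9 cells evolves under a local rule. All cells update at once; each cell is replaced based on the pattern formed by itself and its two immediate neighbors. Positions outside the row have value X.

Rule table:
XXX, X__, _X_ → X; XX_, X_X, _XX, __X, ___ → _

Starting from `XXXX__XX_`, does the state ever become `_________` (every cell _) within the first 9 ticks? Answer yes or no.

no

XXX_X____
XX__XX___
X_X___X__
__XX__XX_
X___X____
_X__XX___
_XX___X__
___X__XX_
X__XX____
tick 9 is X__XX____, still not uniform _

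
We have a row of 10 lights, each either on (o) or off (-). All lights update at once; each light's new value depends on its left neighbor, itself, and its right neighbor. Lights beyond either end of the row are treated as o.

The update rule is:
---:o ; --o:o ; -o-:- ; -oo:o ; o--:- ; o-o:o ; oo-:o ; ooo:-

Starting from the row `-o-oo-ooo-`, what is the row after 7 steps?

--o-ooo-oo

step 1: o-ooooo-oo
step 2: ooo---ooo-
step 3: --o-ooo-oo
step 4: -o-oo-ooo-  (repeats step 0; period 4)
step 7: --o-ooo-oo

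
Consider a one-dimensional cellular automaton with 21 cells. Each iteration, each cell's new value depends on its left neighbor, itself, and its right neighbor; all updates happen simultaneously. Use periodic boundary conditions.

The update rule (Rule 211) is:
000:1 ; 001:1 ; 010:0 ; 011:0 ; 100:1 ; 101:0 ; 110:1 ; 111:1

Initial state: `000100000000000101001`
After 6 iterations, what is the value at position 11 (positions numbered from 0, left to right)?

1

111011111111111000110
011001111111111111010
101110111111111111001
100110011111111111110
011011101111111111110
101001100111111111111
position 11 holds 1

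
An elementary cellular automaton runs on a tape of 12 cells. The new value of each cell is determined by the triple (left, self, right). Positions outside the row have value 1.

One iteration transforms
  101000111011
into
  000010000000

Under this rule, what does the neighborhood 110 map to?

At position 0 the neighborhood is 110; the next row has 0 there.

0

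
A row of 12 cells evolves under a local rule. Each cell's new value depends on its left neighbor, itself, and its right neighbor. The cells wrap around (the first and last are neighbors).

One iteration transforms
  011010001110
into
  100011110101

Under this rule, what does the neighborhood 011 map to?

0

At position 1 the neighborhood is 011; the next row has 0 there.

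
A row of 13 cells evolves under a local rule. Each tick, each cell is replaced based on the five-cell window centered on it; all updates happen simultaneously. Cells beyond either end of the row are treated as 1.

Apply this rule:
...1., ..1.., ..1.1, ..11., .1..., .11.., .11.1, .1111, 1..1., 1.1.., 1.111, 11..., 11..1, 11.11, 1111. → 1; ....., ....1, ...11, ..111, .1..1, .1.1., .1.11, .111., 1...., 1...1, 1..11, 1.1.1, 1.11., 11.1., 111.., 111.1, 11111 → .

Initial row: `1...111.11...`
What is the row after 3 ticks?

1.11..111.111

.1.....1.11..
.11...11..11.
1.11..111.111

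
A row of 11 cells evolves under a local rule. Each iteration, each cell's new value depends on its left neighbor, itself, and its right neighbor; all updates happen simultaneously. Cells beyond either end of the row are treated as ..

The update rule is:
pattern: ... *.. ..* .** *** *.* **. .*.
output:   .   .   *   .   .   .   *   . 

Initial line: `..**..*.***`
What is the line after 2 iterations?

*........*.

.*.*.*....*
*........*.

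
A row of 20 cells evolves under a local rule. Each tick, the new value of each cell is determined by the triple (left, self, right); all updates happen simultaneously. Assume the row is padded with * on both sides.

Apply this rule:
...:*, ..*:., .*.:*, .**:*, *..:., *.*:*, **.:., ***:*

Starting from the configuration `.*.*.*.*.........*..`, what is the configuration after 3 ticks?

tick 1: ********.*******.*..
tick 2: *******.*******.**..
tick 3: ******.*******.**...

******.*******.**...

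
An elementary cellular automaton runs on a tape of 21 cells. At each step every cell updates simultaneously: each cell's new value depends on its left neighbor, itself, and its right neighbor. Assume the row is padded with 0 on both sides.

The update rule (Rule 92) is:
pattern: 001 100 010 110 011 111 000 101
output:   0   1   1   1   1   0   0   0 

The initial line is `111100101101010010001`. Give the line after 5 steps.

100110101101011011001
110110101101011011101
110110101101011010101
110110101101011010101  (fixed point — unchanged through step 5)

110110101101011010101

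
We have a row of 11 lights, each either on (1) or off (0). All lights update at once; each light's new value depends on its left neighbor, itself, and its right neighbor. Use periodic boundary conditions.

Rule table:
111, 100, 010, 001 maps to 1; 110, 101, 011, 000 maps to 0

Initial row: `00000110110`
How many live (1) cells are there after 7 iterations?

iteration 1: 00001000001
iteration 2: 10011100011
iteration 3: 01101010101
iteration 4: 00001010101
iteration 5: 10011010101
iteration 6: 01100010100
iteration 7: 10010110110
count of 1: 6

6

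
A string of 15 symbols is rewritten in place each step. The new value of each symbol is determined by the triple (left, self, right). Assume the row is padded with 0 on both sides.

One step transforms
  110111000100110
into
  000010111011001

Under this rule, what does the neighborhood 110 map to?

0

At position 1 the neighborhood is 110; the next row has 0 there.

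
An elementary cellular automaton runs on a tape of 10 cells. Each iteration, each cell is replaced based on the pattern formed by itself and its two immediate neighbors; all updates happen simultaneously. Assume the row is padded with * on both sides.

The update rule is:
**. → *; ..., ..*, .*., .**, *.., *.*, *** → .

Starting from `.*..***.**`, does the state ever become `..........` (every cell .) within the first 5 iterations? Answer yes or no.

iteration 1: ......*...
iteration 2: ..........
all cells are . at iteration 2

yes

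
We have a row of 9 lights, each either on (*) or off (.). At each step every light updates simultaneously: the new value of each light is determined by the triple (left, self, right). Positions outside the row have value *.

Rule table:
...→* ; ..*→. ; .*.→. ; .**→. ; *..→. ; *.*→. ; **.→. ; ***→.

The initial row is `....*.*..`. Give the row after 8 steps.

....****.

.**......
....****.
.**......  (repeats step 1; period 2)
step 8: ....****.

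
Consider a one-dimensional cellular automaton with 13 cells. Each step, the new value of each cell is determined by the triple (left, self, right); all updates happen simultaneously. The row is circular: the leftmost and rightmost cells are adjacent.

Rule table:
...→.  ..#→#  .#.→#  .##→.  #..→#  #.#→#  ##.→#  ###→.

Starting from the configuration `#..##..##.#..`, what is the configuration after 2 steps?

..##..##.....

###.###.#####
..##..##.....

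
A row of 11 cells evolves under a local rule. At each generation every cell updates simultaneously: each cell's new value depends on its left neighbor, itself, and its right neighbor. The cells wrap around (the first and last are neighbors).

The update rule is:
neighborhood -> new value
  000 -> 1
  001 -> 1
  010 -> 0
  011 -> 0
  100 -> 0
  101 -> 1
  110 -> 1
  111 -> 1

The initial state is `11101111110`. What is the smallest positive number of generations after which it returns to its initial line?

01110111111
10111011111
11011101111
11101110111
11110111011
11111011101
11111101110
01111110111
10111111011
11011111101
11101111110

11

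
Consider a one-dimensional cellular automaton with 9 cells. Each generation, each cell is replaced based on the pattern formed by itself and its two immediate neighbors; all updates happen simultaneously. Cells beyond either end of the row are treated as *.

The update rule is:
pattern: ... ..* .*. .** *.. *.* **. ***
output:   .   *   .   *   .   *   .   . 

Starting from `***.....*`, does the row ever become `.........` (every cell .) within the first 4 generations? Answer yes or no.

.......**
......**.
.....**.*
....**.**
generation 4 is ....**.**, still not uniform .

no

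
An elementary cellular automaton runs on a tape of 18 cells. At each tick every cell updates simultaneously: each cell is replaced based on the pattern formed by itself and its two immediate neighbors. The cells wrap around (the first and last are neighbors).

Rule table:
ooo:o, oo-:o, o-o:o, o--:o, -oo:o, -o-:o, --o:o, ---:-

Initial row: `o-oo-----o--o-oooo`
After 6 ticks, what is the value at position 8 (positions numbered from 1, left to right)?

o

tick 1: ooooo---oooooooooo
tick 2: oooooo-ooooooooooo
tick 3: oooooooooooooooooo
tick 4: oooooooooooooooooo  (fixed point — unchanged through tick 6)
position 8 holds o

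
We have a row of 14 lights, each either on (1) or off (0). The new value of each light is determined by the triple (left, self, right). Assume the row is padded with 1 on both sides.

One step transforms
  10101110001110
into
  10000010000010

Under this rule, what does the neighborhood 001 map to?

0

At position 9 the neighborhood is 001; the next row has 0 there.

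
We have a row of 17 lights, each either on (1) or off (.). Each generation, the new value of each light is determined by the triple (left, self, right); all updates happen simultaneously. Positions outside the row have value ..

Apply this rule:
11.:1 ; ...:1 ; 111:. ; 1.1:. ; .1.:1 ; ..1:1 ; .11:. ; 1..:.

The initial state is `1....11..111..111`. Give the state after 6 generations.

1...1.1.1.11.1.11

1.111.1.1..1.1..1
1...1.1.1.11.1.11
1.111.1.1..1.1..1  (repeats generation 1; period 2)
generation 6: 1...1.1.1.11.1.11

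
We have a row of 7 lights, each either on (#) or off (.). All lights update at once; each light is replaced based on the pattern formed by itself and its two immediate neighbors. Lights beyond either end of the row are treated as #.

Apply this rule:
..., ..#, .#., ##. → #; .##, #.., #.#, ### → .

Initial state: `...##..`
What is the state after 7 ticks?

.##.#.#

tick 1: .##.#.#
tick 2: ..#.#..
tick 3: .##.#.#  (repeats tick 1; period 2)
tick 7: .##.#.#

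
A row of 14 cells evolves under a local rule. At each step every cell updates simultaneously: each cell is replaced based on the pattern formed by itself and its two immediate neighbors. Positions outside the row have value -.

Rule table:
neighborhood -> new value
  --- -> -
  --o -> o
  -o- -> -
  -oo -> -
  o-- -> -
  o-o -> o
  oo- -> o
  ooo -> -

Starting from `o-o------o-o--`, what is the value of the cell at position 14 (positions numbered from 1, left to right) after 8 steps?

-

step 1: -o------o-o---
step 2: o------o-o----
step 3: ------o-o-----
step 4: -----o-o------
step 5: ----o-o-------
step 6: ---o-o--------
step 7: --o-o---------
step 8: -o-o----------
position 14 holds -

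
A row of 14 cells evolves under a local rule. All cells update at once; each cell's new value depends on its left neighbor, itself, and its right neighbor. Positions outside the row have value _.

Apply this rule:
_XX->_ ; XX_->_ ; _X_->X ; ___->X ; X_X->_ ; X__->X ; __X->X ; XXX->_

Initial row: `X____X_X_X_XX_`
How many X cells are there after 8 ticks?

6

XXXXXX_X_X___X
_______X_XXXXX
XXXXXXXX______
________XXXXXX
XXXXXXXX______  (repeats tick 3; period 2)
tick 8: ________XXXXXX
count of X: 6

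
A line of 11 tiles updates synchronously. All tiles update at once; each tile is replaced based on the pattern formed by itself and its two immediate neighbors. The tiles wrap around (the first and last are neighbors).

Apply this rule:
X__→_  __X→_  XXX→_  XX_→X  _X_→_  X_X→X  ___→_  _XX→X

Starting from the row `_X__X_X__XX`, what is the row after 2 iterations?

X____X___XX
X________X_

X________X_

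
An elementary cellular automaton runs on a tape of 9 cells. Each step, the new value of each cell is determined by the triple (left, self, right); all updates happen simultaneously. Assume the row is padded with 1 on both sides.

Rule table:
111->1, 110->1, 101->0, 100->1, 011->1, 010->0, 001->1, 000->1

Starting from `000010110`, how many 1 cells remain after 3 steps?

111100110
111111110
111111110
count of 1: 8

8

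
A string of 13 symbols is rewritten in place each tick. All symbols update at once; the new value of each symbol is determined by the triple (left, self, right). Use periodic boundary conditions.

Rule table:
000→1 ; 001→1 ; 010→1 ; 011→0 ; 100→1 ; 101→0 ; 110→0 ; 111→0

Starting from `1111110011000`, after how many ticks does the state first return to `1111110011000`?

2

0000001100111
1111110011000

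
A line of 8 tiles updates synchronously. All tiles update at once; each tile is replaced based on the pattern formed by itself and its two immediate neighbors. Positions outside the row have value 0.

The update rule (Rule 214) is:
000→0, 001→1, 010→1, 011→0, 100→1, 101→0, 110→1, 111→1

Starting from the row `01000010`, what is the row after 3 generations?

10111001

generation 1: 11100111
generation 2: 01111011
generation 3: 10111001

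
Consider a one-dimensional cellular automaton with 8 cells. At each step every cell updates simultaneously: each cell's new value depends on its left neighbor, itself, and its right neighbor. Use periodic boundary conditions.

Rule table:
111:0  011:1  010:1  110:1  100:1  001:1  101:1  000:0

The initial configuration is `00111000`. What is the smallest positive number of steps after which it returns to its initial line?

6

step 1: 01101100
step 2: 11111110
step 3: 10000011
step 4: 11000110
step 5: 11101111
step 6: 00111000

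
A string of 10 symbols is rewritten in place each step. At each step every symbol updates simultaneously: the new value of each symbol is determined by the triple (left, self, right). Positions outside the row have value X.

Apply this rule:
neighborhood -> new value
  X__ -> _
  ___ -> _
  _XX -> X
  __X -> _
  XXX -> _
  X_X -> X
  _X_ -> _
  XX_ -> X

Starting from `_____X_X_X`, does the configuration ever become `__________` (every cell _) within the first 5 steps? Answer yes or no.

______X_XX
_______XX_
_______XXX
_______X__
__________
all cells are _ at step 5

yes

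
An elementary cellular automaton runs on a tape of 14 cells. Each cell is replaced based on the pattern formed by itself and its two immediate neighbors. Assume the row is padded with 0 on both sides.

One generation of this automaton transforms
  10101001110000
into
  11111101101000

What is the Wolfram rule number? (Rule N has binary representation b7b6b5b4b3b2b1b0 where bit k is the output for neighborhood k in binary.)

position 8: 111 → 1  (bit 7 = 1)
position 9: 110 → 0  (bit 6 = 0)
position 1: 101 → 1  (bit 5 = 1)
position 5: 100 → 1  (bit 4 = 1)
position 7: 011 → 1  (bit 3 = 1)
position 0: 010 → 1  (bit 2 = 1)
position 6: 001 → 0  (bit 1 = 0)
position 11: 000 → 0  (bit 0 = 0)
bits b7..b0 = 10111100 = 188

188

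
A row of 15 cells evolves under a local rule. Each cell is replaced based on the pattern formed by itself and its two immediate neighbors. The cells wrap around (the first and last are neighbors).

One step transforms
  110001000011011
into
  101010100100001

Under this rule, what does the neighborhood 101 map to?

0

At position 12 the neighborhood is 101; the next row has 0 there.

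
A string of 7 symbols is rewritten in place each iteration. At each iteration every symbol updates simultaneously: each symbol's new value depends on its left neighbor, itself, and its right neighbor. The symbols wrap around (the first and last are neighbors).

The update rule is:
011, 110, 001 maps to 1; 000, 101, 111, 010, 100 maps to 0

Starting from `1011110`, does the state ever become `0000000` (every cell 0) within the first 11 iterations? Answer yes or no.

0010010
0100100
1001000
0010001
0100010
1000100
0001001
0010010  (repeats iteration 1; period 7)
iteration 11: 0010001
iteration 11 is 0010001, still not uniform 0

no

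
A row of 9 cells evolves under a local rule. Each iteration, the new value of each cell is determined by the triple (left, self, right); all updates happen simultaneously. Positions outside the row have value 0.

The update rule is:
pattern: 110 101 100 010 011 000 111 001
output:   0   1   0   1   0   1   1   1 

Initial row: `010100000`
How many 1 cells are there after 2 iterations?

111101111
011010110
count of 1: 5

5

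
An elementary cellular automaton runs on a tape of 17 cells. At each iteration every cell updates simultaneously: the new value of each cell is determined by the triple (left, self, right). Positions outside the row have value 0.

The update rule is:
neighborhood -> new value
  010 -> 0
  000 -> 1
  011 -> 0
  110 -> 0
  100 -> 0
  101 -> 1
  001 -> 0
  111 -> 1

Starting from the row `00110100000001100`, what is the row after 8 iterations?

10001001111100001
00100000111001100
10001110010000001
00100100000111100
10000001110011001
00111100100000000
10011000001111111
00000011100111110

00000011100111110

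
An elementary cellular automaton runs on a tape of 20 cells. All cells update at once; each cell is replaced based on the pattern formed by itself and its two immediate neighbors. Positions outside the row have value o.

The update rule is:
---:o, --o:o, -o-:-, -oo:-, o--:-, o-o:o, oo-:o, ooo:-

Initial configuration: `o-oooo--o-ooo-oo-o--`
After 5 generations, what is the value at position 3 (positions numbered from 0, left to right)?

-

oo---o-o-o--oo-oo--o
-o-oo-o-o--o-oo-o-o-
o-o-oo-o--o-o-oo-o-o
oo-o-oo--o-o-o-oo-o-
-oo-o-o-o-o-o-o-oo-o
position 3 holds -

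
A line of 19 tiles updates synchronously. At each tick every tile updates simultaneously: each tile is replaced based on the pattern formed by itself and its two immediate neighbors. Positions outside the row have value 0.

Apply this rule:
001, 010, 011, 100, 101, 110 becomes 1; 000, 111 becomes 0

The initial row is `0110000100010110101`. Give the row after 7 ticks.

1111001110111111111
1001111011100000001
1111001110110000011
1001111011111000111
1111001110001101101
1001111011011111111
1111001111110000001

1111001111110000001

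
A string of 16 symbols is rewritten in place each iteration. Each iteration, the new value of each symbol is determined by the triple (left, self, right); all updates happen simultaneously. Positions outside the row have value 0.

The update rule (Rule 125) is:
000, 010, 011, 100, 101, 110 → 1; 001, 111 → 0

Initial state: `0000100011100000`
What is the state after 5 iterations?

1110111011110101

1110111010111111
1011101111100001
1110111000111101
1011101110100111
1110111011110101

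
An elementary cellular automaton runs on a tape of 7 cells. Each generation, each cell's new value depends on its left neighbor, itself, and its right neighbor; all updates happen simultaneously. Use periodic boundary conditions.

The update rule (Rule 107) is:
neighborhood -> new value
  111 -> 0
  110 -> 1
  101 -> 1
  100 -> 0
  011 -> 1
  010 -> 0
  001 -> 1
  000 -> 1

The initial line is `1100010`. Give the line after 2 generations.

0111111

generation 1: 1101101
generation 2: 0111111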